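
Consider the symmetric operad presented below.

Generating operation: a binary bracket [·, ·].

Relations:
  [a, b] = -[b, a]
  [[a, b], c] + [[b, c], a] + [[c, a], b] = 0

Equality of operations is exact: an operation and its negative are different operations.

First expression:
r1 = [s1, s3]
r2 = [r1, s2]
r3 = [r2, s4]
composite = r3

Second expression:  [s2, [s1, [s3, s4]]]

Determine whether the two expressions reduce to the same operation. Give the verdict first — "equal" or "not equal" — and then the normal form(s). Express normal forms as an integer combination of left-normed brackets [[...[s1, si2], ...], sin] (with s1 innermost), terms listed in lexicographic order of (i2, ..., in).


The first expression, normalized: [[[s1, s3], s2], s4]
The second expression, normalized: -[[[s1, s3], s4], s2] + [[[s1, s4], s3], s2]
The forms do not match — not equal.

not equal: they reduce to [[[s1, s3], s2], s4] and -[[[s1, s3], s4], s2] + [[[s1, s4], s3], s2]


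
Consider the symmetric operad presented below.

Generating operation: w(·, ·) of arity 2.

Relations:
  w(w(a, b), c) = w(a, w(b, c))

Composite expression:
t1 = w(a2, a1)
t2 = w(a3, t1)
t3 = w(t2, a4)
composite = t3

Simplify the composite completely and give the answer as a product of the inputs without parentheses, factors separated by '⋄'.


a3 ⋄ a2 ⋄ a1 ⋄ a4

The w-tree's shape is irrelevant; the a-reading-order decides.
w(a2, a1) unparenthesizes to a2 ⋄ a1
w(a3, w(a2, a1)) unparenthesizes to a3 ⋄ a2 ⋄ a1
w(w(a3, w(a2, a1)), a4) unparenthesizes to a3 ⋄ a2 ⋄ a1 ⋄ a4


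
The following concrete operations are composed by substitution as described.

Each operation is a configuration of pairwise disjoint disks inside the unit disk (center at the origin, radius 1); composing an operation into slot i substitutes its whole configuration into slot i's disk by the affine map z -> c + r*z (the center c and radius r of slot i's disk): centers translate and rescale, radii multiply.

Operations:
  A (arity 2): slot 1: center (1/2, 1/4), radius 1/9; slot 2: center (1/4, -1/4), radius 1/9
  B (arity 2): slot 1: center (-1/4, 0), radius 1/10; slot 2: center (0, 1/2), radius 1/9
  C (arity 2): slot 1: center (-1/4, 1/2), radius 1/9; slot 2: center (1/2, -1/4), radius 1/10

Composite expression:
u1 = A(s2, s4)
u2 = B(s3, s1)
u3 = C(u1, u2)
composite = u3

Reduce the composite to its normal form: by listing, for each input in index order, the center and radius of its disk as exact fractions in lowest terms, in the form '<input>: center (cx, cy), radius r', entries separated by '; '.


s1: center (1/2, -1/5), radius 1/90; s2: center (-7/36, 19/36), radius 1/81; s3: center (19/40, -1/4), radius 1/100; s4: center (-2/9, 17/36), radius 1/81

Nesting under C composes maps z -> c + r*z down each s-path.
s2 passes through 2 substitutions, ending at center (-7/36, 19/36), radius 1/81
s4 passes through 2 substitutions, ending at center (-2/9, 17/36), radius 1/81
s3 passes through 2 substitutions, ending at center (19/40, -1/4), radius 1/100
s1 passes through 2 substitutions, ending at center (1/2, -1/5), radius 1/90


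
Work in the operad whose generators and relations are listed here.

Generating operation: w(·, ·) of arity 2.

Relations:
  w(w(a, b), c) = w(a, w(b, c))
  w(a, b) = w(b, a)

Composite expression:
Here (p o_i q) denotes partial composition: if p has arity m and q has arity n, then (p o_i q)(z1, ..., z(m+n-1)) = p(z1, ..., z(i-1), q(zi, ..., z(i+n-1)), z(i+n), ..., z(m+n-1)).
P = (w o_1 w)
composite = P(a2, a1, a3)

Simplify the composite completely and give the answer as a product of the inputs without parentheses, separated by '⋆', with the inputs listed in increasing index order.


a1 ⋆ a2 ⋆ a3

With w associative and commutative, the a-input set is all that matters.
w(a2, a1) linearizes to a2 ⋆ a1
w(w(a2, a1), a3) linearizes to a2 ⋆ a1 ⋆ a3
sorting the factors by input index: a1 ⋆ a2 ⋆ a3


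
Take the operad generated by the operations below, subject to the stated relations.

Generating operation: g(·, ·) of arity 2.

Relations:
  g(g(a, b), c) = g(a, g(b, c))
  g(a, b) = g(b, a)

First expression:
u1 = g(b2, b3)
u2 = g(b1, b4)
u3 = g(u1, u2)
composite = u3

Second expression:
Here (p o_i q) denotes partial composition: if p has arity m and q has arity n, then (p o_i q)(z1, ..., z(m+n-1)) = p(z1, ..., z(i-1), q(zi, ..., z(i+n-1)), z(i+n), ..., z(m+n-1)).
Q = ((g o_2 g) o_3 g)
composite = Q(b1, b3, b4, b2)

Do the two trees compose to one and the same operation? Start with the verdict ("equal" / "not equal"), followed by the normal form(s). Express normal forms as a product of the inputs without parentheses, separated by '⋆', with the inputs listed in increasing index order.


equal: each reduces to b1 ⋆ b2 ⋆ b3 ⋆ b4


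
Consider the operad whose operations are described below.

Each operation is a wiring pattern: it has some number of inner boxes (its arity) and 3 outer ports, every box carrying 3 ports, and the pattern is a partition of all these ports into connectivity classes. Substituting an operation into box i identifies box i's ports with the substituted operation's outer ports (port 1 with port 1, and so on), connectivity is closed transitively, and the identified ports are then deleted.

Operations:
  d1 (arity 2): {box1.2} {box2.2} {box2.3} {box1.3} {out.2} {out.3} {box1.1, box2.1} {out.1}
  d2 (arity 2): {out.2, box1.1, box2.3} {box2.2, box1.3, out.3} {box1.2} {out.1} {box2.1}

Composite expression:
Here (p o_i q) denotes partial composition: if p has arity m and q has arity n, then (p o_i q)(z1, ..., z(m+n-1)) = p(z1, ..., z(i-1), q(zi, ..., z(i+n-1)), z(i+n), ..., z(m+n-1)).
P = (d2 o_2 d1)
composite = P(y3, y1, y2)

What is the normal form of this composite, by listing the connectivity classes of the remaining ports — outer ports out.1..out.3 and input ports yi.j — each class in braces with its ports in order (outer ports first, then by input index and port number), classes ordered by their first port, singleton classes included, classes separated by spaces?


Two ports join when wires chain via d2-identified ports.
after d1, the pattern on (y1, y2) reads {out.1} {out.2} {out.3} {y1.1, y2.1} {y1.2} {y1.3} {y2.2} {y2.3} (out.j = its outer ports)
after d2, the pattern on (y3, y1, y2) reads {out.1} {out.2, y3.1} {out.3, y3.3} {y1.1, y2.1} {y1.2} {y1.3} {y2.2} {y2.3} {y3.2} (out.j = its outer ports)

{out.1} {out.2, y3.1} {out.3, y3.3} {y1.1, y2.1} {y1.2} {y1.3} {y2.2} {y2.3} {y3.2}


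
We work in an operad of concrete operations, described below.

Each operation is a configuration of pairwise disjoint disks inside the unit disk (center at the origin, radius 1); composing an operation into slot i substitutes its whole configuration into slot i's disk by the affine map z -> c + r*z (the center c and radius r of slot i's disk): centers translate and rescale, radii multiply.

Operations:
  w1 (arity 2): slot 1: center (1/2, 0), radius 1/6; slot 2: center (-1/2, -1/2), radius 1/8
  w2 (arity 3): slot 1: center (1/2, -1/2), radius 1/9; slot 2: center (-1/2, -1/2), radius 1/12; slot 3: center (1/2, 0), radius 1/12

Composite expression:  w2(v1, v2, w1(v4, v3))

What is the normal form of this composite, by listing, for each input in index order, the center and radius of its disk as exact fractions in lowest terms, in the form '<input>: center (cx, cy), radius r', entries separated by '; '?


v1: center (1/2, -1/2), radius 1/9; v2: center (-1/2, -1/2), radius 1/12; v3: center (11/24, -1/24), radius 1/96; v4: center (13/24, 0), radius 1/72

Follow each v-input down from w2: c' goes to c + r*c', radius to r*r'.
tracing v1 down its 1-map path: center (1/2, -1/2), radius 1/9
tracing v2 down its 1-map path: center (-1/2, -1/2), radius 1/12
tracing v4 down its 2-map path: center (13/24, 0), radius 1/72
tracing v3 down its 2-map path: center (11/24, -1/24), radius 1/96


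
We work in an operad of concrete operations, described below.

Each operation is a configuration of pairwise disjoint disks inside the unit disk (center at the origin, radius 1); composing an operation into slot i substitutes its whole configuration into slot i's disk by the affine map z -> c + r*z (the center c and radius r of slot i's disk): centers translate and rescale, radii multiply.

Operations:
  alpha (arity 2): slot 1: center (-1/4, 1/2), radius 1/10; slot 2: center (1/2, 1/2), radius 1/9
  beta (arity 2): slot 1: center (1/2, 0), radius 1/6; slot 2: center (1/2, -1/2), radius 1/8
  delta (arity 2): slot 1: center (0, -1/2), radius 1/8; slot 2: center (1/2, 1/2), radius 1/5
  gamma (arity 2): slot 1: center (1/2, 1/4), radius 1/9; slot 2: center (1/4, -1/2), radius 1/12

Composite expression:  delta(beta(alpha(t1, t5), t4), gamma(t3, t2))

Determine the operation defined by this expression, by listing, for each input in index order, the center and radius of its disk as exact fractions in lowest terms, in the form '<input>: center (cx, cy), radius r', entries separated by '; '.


t1: center (11/192, -47/96), radius 1/480; t2: center (11/20, 2/5), radius 1/60; t3: center (3/5, 11/20), radius 1/45; t4: center (1/16, -9/16), radius 1/64; t5: center (7/96, -47/96), radius 1/432

Nesting under delta composes maps z -> c + r*z down each t-path.
t1: after 3 affine steps, its disk has center (11/192, -47/96), radius 1/480
t5: after 3 affine steps, its disk has center (7/96, -47/96), radius 1/432
t4: after 2 affine steps, its disk has center (1/16, -9/16), radius 1/64
t3: after 2 affine steps, its disk has center (3/5, 11/20), radius 1/45
t2: after 2 affine steps, its disk has center (11/20, 2/5), radius 1/60


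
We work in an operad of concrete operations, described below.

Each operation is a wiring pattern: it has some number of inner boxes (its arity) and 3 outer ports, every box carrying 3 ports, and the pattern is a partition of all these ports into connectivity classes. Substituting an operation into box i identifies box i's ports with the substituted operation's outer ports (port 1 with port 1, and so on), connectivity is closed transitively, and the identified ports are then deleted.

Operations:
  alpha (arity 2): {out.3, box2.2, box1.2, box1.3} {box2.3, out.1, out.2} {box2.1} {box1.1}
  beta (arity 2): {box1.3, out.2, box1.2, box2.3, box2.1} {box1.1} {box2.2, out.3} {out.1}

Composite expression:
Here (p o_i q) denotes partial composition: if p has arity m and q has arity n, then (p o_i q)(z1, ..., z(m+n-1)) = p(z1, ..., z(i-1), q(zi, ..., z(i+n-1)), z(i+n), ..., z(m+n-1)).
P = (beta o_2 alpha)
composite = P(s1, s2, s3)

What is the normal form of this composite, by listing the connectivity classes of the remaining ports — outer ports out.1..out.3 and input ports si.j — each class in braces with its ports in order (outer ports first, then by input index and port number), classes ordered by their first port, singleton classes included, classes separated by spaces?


{out.1} {out.2, out.3, s1.2, s1.3, s2.2, s2.3, s3.2, s3.3} {s1.1} {s2.1} {s3.1}

Two ports join when wires chain via beta-identified ports.
alpha over (s2, s3) gives {out.1, out.2, s3.3} {out.3, s2.2, s2.3, s3.2} {s2.1} {s3.1}, out.j being that stage's outer ports
beta over (s1, s2, s3) gives {out.1} {out.2, out.3, s1.2, s1.3, s2.2, s2.3, s3.2, s3.3} {s1.1} {s2.1} {s3.1}, out.j being that stage's outer ports


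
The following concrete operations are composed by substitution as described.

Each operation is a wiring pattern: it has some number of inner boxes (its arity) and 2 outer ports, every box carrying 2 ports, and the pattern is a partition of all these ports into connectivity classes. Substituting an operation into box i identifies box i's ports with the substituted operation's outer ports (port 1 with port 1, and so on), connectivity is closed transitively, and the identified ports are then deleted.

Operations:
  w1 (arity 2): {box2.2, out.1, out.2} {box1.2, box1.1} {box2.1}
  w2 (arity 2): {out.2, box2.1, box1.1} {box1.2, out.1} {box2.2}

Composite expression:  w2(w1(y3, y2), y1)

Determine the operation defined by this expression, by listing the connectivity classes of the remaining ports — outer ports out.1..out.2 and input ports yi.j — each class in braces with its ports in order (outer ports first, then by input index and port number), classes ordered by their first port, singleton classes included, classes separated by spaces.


{out.1, out.2, y1.1, y2.2} {y1.2} {y2.1} {y3.1, y3.2}

Treat the ports identified at w2 as solder joints: merge, then drop.
after w1, the pattern on (y3, y2) reads {out.1, out.2, y2.2} {y2.1} {y3.1, y3.2} (out.j = its outer ports)
after w2, the pattern on (y3, y2, y1) reads {out.1, out.2, y1.1, y2.2} {y1.2} {y2.1} {y3.1, y3.2} (out.j = its outer ports)


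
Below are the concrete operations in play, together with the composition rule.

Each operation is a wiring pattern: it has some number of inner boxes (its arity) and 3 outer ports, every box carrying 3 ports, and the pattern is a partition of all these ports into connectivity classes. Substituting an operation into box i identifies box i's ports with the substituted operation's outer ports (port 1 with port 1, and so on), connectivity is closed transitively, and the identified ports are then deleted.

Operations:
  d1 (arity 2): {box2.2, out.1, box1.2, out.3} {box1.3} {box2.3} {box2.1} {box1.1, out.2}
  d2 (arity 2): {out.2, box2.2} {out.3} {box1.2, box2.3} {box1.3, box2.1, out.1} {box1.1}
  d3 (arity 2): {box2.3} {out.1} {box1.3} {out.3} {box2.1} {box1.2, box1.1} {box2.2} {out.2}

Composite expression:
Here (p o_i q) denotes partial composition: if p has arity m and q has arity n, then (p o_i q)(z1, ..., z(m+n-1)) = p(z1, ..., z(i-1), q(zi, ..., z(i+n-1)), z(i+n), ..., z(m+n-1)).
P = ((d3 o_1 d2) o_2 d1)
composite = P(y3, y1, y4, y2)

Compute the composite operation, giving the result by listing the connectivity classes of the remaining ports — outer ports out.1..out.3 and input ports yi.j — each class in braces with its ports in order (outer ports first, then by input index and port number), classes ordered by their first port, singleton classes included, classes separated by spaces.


{out.1} {out.2} {out.3} {y1.1, y1.2, y3.2, y3.3, y4.2} {y1.3} {y2.1} {y2.2} {y2.3} {y3.1} {y4.1} {y4.3}

Two ports join when wires chain via d3-identified ports.
composing d1 on (y1, y4), with out.j its own outer ports: {out.1, out.3, y1.2, y4.2} {out.2, y1.1} {y1.3} {y4.1} {y4.3}
composing d2 on (y3, y1, y4), with out.j its own outer ports: {out.1, y1.2, y3.2, y3.3, y4.2} {out.2, y1.1} {out.3} {y1.3} {y3.1} {y4.1} {y4.3}
composing d3 on (y3, y1, y4, y2), with out.j its own outer ports: {out.1} {out.2} {out.3} {y1.1, y1.2, y3.2, y3.3, y4.2} {y1.3} {y2.1} {y2.2} {y2.3} {y3.1} {y4.1} {y4.3}


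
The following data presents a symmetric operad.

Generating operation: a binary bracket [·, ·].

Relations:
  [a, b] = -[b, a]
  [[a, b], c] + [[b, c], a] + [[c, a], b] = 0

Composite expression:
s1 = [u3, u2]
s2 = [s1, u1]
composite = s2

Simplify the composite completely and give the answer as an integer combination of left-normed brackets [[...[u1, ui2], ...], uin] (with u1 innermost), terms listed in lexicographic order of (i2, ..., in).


[[u1, u2], u3] - [[u1, u3], u2]

In the tensor algebra, words opening u1 carry the u1-anchored form.
Composite bracket: [[u3, u2], u1]
The bracket unfolds into 4 signed words via [a, b] = ab - ba (2^2 = 4).
Coefficients come from the u1-initial words:
  word u1u2u3 has sign +1, contributing +[[u1, u2], u3]
  word u1u3u2 has sign -1, contributing -[[u1, u3], u2]


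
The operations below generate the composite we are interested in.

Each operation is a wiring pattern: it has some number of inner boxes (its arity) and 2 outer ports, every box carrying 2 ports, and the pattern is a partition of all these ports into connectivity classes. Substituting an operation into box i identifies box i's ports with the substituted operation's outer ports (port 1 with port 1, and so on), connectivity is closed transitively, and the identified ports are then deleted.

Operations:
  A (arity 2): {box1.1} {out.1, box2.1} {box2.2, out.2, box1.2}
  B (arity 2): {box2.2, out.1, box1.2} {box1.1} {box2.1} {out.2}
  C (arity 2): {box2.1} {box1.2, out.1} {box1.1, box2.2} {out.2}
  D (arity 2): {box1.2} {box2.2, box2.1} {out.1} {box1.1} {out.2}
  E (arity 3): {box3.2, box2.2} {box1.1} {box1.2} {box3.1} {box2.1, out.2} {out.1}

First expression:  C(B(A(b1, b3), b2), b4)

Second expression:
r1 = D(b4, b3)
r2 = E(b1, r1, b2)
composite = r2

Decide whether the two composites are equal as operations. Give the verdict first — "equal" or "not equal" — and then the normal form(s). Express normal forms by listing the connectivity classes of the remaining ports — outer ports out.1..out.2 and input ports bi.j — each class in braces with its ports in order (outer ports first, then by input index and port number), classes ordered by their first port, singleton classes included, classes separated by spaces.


not equal: they reduce to {out.1} {out.2} {b1.1} {b1.2, b2.2, b3.2, b4.2} {b2.1} {b3.1} {b4.1} and {out.1} {out.2} {b1.1} {b1.2} {b2.1} {b2.2} {b3.1, b3.2} {b4.1} {b4.2}


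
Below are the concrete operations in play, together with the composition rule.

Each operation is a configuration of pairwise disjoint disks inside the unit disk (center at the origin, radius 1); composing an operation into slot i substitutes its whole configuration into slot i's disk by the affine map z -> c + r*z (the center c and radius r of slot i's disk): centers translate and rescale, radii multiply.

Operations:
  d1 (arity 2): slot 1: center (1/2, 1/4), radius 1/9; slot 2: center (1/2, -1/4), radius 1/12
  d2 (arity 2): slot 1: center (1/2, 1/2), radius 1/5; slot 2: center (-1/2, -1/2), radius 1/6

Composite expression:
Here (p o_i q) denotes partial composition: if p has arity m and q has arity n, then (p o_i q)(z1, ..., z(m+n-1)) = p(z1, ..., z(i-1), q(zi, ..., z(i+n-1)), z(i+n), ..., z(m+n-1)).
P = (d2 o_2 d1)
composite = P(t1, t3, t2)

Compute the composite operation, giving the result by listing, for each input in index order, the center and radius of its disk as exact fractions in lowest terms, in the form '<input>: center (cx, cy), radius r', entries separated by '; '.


t1: center (1/2, 1/2), radius 1/5; t2: center (-5/12, -13/24), radius 1/72; t3: center (-5/12, -11/24), radius 1/54

Follow each t-input down from d2: c' goes to c + r*c', radius to r*r'.
tracing t1 down its 1-map path: center (1/2, 1/2), radius 1/5
tracing t3 down its 2-map path: center (-5/12, -11/24), radius 1/54
tracing t2 down its 2-map path: center (-5/12, -13/24), radius 1/72


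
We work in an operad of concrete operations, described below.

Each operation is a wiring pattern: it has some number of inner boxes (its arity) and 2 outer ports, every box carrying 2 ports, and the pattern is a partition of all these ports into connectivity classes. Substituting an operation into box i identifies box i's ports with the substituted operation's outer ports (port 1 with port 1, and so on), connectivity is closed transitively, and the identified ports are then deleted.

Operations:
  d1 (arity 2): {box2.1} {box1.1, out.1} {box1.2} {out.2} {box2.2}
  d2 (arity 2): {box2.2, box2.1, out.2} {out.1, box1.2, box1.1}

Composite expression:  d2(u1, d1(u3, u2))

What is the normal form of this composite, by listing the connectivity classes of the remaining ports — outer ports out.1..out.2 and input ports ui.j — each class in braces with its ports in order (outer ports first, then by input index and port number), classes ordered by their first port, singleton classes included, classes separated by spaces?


{out.1, u1.1, u1.2} {out.2, u3.1} {u2.1} {u2.2} {u3.2}

Reachability decides: close wires over d2-identified ports.
stage d1: inputs (u3, u2), connectivity {out.1, u3.1} {out.2} {u2.1} {u2.2} {u3.2}, out.j its boundary
stage d2: inputs (u1, u3, u2), connectivity {out.1, u1.1, u1.2} {out.2, u3.1} {u2.1} {u2.2} {u3.2}, out.j its boundary


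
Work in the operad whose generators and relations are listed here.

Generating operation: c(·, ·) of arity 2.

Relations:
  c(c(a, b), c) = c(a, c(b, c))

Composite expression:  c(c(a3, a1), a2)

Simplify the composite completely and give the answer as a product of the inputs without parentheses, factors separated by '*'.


a3 * a1 * a2

Associativity of c dissolves the nesting; only the a-input order survives.
c(a3, a1) flattens to a3 * a1
c(c(a3, a1), a2) flattens to a3 * a1 * a2


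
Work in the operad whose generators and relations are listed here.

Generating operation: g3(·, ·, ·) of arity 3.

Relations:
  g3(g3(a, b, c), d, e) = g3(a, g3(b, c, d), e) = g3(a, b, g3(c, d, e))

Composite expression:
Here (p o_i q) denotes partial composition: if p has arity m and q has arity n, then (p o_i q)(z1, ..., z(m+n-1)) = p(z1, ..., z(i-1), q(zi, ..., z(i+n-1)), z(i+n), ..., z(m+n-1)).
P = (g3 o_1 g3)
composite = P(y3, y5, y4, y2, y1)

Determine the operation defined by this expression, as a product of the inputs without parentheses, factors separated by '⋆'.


Key point: g3 is associative — brackets drop, the y-order remains.
g3(y3, y5, y4) linearizes to y3 ⋆ y5 ⋆ y4
g3(g3(y3, y5, y4), y2, y1) linearizes to y3 ⋆ y5 ⋆ y4 ⋆ y2 ⋆ y1

y3 ⋆ y5 ⋆ y4 ⋆ y2 ⋆ y1


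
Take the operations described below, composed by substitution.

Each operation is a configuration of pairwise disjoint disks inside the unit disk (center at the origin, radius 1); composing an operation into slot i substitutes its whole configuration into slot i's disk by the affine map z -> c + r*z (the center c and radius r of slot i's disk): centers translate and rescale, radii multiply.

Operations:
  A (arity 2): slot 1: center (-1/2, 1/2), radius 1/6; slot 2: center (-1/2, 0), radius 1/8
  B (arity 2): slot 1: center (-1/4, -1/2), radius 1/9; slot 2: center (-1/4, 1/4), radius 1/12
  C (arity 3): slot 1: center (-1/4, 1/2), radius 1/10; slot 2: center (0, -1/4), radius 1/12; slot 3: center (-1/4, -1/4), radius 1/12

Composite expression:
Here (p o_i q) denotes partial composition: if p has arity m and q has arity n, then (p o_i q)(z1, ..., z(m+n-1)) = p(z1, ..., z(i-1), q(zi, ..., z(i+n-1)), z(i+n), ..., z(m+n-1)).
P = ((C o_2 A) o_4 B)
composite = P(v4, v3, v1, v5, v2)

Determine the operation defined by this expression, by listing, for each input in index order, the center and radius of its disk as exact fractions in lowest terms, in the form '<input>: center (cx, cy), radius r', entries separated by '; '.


v1: center (-1/24, -1/4), radius 1/96; v2: center (-13/48, -11/48), radius 1/144; v3: center (-1/24, -5/24), radius 1/72; v4: center (-1/4, 1/2), radius 1/10; v5: center (-13/48, -7/24), radius 1/108

Follow each v-input down from C: c' goes to c + r*c', radius to r*r'.
for v4, the 1-step affine chain lands on center (-1/4, 1/2), radius 1/10
for v3, the 2-step affine chain lands on center (-1/24, -5/24), radius 1/72
for v1, the 2-step affine chain lands on center (-1/24, -1/4), radius 1/96
for v5, the 2-step affine chain lands on center (-13/48, -7/24), radius 1/108
for v2, the 2-step affine chain lands on center (-13/48, -11/48), radius 1/144


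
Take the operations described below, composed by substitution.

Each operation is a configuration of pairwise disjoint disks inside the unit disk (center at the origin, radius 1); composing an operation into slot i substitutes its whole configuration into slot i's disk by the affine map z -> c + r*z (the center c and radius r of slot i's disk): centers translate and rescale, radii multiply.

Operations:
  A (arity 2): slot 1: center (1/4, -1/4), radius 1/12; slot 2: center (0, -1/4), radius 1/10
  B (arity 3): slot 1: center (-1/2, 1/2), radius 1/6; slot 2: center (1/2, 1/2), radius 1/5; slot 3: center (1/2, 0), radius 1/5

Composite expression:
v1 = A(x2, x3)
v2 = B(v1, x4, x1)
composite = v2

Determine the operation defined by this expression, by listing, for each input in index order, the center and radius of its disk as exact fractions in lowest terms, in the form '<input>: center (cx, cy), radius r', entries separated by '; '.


x1: center (1/2, 0), radius 1/5; x2: center (-11/24, 11/24), radius 1/72; x3: center (-1/2, 11/24), radius 1/60; x4: center (1/2, 1/2), radius 1/5


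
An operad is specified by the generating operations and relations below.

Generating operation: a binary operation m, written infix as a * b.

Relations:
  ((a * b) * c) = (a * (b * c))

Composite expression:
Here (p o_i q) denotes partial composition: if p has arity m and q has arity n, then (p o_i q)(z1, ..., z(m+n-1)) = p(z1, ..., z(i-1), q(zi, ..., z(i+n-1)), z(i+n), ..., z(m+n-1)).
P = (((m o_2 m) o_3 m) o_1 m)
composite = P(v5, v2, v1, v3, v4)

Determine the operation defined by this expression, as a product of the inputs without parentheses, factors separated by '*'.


v5 * v2 * v1 * v3 * v4

Every regrouping of m is equal, so read the v-inputs in written order.
(v5 * v2) spells out as v5 * v2
(v3 * v4) spells out as v3 * v4
(v1 * (v3 * v4)) spells out as v1 * v3 * v4
((v5 * v2) * (v1 * (v3 * v4))) spells out as v5 * v2 * v1 * v3 * v4


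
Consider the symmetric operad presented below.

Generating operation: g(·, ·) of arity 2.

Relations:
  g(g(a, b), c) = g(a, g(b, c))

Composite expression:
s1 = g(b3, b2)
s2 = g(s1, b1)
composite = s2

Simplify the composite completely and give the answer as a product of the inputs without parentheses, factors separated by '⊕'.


b3 ⊕ b2 ⊕ b1


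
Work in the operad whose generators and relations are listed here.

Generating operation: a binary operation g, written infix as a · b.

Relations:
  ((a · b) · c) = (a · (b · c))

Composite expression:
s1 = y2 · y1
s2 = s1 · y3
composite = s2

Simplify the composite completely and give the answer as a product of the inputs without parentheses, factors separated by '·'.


y2 · y1 · y3

Key point: g is associative — brackets drop, the y-order remains.
(y2 · y1) spells out as y2 · y1
((y2 · y1) · y3) spells out as y2 · y1 · y3


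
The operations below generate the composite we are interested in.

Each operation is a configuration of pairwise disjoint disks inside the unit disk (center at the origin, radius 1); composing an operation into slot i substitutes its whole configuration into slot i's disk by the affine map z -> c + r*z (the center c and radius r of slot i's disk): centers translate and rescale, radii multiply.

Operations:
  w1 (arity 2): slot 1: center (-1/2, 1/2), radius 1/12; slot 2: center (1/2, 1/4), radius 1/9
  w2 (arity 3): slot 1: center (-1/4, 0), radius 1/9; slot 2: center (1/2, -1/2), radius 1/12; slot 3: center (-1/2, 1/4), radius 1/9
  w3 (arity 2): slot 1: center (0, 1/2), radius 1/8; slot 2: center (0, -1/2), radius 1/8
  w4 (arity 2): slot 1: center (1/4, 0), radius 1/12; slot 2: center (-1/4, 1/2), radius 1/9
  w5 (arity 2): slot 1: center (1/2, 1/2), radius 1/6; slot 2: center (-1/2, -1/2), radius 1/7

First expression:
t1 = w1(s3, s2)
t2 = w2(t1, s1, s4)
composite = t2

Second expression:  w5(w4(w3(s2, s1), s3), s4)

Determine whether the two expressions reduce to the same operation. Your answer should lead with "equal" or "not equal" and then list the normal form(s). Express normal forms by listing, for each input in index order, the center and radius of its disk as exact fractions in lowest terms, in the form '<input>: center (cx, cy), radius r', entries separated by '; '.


not equal — first s1: center (1/2, -1/2), radius 1/12; s2: center (-7/36, 1/36), radius 1/81; s3: center (-11/36, 1/18), radius 1/108; s4: center (-1/2, 1/4), radius 1/9, second s1: center (13/24, 71/144), radius 1/576; s2: center (13/24, 73/144), radius 1/576; s3: center (11/24, 7/12), radius 1/54; s4: center (-1/2, -1/2), radius 1/7

The first composite normalizes to s1: center (1/2, -1/2), radius 1/12; s2: center (-7/36, 1/36), radius 1/81; s3: center (-11/36, 1/18), radius 1/108; s4: center (-1/2, 1/4), radius 1/9
The second composite normalizes to s1: center (13/24, 71/144), radius 1/576; s2: center (13/24, 73/144), radius 1/576; s3: center (11/24, 7/12), radius 1/54; s4: center (-1/2, -1/2), radius 1/7
No match — not equal.


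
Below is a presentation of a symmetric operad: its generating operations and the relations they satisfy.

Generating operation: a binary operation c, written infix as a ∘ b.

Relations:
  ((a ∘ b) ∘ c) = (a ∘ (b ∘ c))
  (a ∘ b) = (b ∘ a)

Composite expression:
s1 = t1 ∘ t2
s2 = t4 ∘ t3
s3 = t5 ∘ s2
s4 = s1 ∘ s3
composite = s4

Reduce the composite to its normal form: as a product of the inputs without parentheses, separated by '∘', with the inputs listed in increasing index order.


t1 ∘ t2 ∘ t3 ∘ t4 ∘ t5

Key point: c commutes, so take the t-inputs in any fixed order.
(t1 ∘ t2) unparenthesizes to t1 ∘ t2
(t4 ∘ t3) unparenthesizes to t4 ∘ t3
(t5 ∘ (t4 ∘ t3)) unparenthesizes to t5 ∘ t4 ∘ t3
((t1 ∘ t2) ∘ (t5 ∘ (t4 ∘ t3))) unparenthesizes to t1 ∘ t2 ∘ t5 ∘ t4 ∘ t3
the factors in increasing index order: t1 ∘ t2 ∘ t3 ∘ t4 ∘ t5


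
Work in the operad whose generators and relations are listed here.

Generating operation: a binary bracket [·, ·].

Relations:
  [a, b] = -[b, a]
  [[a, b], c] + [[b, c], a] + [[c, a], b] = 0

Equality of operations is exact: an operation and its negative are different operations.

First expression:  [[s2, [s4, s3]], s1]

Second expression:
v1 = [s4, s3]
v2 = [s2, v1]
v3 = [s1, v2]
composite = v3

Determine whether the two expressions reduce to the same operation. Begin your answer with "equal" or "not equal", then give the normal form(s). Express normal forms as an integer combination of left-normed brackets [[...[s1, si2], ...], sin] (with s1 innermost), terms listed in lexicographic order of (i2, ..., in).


Reducing the first expression gives [[[s1, s2], s3], s4] - [[[s1, s2], s4], s3] - [[[s1, s3], s4], s2] + [[[s1, s4], s3], s2]
Reducing the second expression gives -[[[s1, s2], s3], s4] + [[[s1, s2], s4], s3] + [[[s1, s3], s4], s2] - [[[s1, s4], s3], s2]
The forms do not match — not equal.

not equal — first [[[s1, s2], s3], s4] - [[[s1, s2], s4], s3] - [[[s1, s3], s4], s2] + [[[s1, s4], s3], s2], second -[[[s1, s2], s3], s4] + [[[s1, s2], s4], s3] + [[[s1, s3], s4], s2] - [[[s1, s4], s3], s2]


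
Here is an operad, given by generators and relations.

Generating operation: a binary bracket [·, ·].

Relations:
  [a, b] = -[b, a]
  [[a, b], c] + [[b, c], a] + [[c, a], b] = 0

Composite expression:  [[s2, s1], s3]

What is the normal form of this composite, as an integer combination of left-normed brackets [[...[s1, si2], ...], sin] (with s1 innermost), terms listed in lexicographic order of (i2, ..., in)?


-[[s1, s2], s3]

Left-normed coefficients sit on the s1-initial expansion words.
Composite bracket: [[s2, s1], s3]
Under [a, b] = ab - ba we get 4 signed associative words (2^2 = 4).
Only words starting with s1 matter:
  from s1s2s3, sign -1: term -[[s1, s2], s3]


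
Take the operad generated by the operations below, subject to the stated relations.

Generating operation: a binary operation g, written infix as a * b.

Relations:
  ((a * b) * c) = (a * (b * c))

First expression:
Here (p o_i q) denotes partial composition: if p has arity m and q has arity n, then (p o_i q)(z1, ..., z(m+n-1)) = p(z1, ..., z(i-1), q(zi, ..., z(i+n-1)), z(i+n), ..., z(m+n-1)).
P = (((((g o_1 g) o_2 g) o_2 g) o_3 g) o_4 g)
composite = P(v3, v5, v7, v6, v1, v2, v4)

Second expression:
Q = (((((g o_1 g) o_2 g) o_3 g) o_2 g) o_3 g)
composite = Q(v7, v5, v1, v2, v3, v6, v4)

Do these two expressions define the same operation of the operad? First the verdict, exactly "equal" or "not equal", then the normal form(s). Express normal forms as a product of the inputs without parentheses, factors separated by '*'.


not equal: they reduce to v3 * v5 * v7 * v6 * v1 * v2 * v4 and v7 * v5 * v1 * v2 * v3 * v6 * v4

Reducing the first expression gives v3 * v5 * v7 * v6 * v1 * v2 * v4
Reducing the second expression gives v7 * v5 * v1 * v2 * v3 * v6 * v4
The forms do not match — not equal.


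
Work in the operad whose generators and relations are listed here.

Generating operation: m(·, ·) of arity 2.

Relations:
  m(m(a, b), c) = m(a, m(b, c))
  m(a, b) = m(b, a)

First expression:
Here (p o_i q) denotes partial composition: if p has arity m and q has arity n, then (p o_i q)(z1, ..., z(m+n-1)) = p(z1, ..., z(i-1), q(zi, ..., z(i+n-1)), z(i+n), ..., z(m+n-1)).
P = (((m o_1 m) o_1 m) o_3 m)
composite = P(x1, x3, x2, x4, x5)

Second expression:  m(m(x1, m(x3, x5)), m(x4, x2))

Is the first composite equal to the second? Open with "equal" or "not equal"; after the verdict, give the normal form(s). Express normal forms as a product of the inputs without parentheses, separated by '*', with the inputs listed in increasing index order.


equal; the common form is x1 * x2 * x3 * x4 * x5

The first expression reduces to x1 * x2 * x3 * x4 * x5
The second expression reduces to x1 * x2 * x3 * x4 * x5
Both agree, so they are equal.


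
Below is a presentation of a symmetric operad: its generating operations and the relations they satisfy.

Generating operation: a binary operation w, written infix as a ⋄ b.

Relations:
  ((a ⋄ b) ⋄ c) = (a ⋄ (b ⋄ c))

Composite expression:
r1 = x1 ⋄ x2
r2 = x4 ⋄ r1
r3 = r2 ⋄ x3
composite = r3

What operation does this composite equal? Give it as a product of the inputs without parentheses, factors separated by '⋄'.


x4 ⋄ x1 ⋄ x2 ⋄ x3

Under associativity of w, the answer is the x's in reading order.
(x1 ⋄ x2) reduces to x1 ⋄ x2
(x4 ⋄ (x1 ⋄ x2)) reduces to x4 ⋄ x1 ⋄ x2
((x4 ⋄ (x1 ⋄ x2)) ⋄ x3) reduces to x4 ⋄ x1 ⋄ x2 ⋄ x3


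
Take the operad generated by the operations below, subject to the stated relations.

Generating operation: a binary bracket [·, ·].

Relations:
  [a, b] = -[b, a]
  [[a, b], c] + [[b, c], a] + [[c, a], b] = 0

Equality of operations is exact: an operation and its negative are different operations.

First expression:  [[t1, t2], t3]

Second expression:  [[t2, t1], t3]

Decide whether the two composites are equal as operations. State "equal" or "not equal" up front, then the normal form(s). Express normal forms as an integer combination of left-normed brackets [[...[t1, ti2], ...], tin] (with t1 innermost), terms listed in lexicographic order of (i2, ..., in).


The first expression reduces to [[t1, t2], t3]
The second expression reduces to -[[t1, t2], t3]
They disagree, so not equal.

not equal; the first gives [[t1, t2], t3] and the second -[[t1, t2], t3]


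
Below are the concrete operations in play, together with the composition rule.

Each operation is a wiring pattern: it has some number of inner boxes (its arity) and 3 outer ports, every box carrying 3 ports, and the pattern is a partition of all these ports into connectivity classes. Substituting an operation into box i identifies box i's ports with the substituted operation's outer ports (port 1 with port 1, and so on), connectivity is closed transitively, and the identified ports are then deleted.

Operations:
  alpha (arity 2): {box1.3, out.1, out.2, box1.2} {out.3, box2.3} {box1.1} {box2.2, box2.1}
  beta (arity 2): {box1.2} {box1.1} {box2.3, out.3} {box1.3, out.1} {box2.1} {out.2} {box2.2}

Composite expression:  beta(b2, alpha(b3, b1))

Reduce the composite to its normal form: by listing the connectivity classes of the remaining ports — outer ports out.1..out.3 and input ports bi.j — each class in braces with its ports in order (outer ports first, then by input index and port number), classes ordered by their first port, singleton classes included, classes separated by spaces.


{out.1, b2.3} {out.2} {out.3, b1.3} {b1.1, b1.2} {b2.1} {b2.2} {b3.1} {b3.2, b3.3}

Substituting into beta glues patterns; closure does the rest.
composing alpha on (b3, b1), with out.j its own outer ports: {out.1, out.2, b3.2, b3.3} {out.3, b1.3} {b1.1, b1.2} {b3.1}
composing beta on (b2, b3, b1), with out.j its own outer ports: {out.1, b2.3} {out.2} {out.3, b1.3} {b1.1, b1.2} {b2.1} {b2.2} {b3.1} {b3.2, b3.3}


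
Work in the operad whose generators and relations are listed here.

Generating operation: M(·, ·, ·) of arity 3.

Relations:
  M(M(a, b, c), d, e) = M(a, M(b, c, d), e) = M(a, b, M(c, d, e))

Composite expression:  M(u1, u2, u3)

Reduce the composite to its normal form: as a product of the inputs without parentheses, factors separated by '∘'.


The M-tree's shape is irrelevant; the u-reading-order decides.
M(u1, u2, u3) collapses to u1 ∘ u2 ∘ u3

u1 ∘ u2 ∘ u3


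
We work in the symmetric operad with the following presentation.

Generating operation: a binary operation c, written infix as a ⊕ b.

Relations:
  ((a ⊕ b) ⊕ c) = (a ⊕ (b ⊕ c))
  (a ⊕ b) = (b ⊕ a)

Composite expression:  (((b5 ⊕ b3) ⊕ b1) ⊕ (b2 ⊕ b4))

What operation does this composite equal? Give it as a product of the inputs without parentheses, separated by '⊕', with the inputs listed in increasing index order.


b1 ⊕ b2 ⊕ b3 ⊕ b4 ⊕ b5

Both nesting and order wash out for c; what remains is which b's occur.
(b5 ⊕ b3) spells out as b5 ⊕ b3
((b5 ⊕ b3) ⊕ b1) spells out as b5 ⊕ b3 ⊕ b1
(b2 ⊕ b4) spells out as b2 ⊕ b4
(((b5 ⊕ b3) ⊕ b1) ⊕ (b2 ⊕ b4)) spells out as b5 ⊕ b3 ⊕ b1 ⊕ b2 ⊕ b4
reordering the factors by index: b1 ⊕ b2 ⊕ b3 ⊕ b4 ⊕ b5


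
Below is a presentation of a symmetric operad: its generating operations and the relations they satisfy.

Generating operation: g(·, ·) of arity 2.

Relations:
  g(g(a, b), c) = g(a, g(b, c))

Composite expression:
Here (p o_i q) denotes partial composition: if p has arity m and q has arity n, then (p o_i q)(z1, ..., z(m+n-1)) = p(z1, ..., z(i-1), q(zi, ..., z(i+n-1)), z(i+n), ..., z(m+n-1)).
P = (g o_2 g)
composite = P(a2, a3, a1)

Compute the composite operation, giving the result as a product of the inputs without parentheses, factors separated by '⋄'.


The g-tree's shape is irrelevant; the a-reading-order decides.
g(a3, a1) unparenthesizes to a3 ⋄ a1
g(a2, g(a3, a1)) unparenthesizes to a2 ⋄ a3 ⋄ a1

a2 ⋄ a3 ⋄ a1


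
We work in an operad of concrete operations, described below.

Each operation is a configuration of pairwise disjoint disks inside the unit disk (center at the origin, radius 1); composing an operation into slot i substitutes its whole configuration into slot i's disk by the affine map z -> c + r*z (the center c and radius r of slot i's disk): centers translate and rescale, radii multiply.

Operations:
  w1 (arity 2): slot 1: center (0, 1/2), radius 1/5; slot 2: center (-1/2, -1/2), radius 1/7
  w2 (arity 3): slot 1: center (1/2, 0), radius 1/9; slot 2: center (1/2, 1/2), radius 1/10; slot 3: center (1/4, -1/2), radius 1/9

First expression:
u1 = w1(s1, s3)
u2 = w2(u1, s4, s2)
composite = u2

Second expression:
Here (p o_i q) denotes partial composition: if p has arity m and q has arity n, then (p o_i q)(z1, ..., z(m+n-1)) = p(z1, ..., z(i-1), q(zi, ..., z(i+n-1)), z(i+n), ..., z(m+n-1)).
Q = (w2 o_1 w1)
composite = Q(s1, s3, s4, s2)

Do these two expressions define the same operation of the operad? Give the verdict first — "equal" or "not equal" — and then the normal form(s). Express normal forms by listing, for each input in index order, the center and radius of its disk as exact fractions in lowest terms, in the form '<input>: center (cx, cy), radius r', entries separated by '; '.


equal: each reduces to s1: center (1/2, 1/18), radius 1/45; s2: center (1/4, -1/2), radius 1/9; s3: center (4/9, -1/18), radius 1/63; s4: center (1/2, 1/2), radius 1/10


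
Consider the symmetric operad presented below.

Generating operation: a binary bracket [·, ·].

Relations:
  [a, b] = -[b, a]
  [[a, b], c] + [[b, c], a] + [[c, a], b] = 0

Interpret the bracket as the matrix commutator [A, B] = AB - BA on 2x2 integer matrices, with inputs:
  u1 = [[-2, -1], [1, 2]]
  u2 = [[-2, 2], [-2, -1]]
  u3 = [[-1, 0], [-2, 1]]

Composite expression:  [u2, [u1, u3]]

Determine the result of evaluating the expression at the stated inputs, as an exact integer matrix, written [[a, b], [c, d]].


[[-24, -6], [-18, 24]]

[u1, u3] = [[2, -2], [-10, -2]]
[u2, [u1, u3]] = [[-24, -6], [-18, 24]]


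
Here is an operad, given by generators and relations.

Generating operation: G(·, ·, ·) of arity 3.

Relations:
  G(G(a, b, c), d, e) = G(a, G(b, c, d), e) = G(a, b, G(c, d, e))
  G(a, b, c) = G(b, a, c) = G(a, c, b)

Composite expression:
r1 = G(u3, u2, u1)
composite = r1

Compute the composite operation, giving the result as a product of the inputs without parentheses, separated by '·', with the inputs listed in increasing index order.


u1 · u2 · u3
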